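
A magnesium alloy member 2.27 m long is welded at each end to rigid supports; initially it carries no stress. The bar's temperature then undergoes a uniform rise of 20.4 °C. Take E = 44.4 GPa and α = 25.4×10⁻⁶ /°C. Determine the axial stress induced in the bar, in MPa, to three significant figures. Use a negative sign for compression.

Free thermal expansion αLΔT = 25.4e-6 · 2270 · 20.4 = 1.176 mm.
The walls impose strain ε = −(1.176)/2270 = -5.1816e-04; σ = Eε = 44400 · -5.1816e-04 = -23.01 MPa.

-23.0 MPa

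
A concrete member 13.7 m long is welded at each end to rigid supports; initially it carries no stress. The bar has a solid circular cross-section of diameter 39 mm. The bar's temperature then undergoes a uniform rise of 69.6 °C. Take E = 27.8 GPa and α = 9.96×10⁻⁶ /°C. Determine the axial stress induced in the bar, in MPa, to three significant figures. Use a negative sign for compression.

Free thermal expansion αLΔT = 9.96e-6 · 13700 · 69.6 = 9.497 mm.
The walls impose strain ε = −(9.497)/13700 = -6.9322e-04; σ = Eε = 27800 · -6.9322e-04 = -19.27 MPa.

-19.3 MPa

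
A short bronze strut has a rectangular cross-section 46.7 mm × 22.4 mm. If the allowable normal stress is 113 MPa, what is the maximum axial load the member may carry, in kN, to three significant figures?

A = 1046 mm².
P_max = σ_allow · A = 113 · 1046 = 118200 N = 118.2 kN.

118 kN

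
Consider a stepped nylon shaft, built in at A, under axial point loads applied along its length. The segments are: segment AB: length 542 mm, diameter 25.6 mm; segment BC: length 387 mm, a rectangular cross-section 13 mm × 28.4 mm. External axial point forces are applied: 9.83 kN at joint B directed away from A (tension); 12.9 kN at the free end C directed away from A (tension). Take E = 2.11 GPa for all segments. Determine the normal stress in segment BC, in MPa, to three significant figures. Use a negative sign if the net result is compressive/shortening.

Internal axial forces (sectioning from the free end, tension +): N_BC = 12.9 kN, N_AB = 22.73 kN.
A_BC = 369.2 mm².
σ_BC = N_BC/A_BC = 12900/369.2 = 34.94 MPa.

34.9 MPa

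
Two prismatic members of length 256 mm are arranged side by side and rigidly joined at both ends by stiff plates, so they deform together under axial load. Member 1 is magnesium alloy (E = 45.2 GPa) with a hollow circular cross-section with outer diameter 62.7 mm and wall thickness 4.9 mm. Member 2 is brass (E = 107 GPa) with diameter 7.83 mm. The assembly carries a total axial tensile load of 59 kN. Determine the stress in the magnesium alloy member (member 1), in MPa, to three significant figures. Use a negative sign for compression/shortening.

A_1 = 889.8 mm².
A_2 = 48.15 mm².
Equal strain + equilibrium ⇒ each member carries load in proportion to AE: A₁E₁ = 40220000 N, A₂E₂ = 5152000 N, ΣAE = 45370000 N.
σ₁ = P·E₁/ΣAE = 59000·45200/45370000 = 58.78 MPa.

58.8 MPa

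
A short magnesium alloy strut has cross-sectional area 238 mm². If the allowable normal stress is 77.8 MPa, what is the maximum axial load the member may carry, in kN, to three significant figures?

P_max = σ_allow · A = 77.8 · 238 = 18520 N = 18.52 kN.

18.5 kN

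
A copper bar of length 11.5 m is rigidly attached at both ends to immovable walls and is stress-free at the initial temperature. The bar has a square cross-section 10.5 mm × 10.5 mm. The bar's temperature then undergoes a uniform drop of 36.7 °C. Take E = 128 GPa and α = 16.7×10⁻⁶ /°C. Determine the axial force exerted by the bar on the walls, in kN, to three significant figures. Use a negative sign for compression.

8.65 kN

Free thermal expansion αLΔT = 16.7e-6 · 11500 · -36.7 = -7.048 mm.
The walls impose strain ε = −(-7.048)/11500 = 6.1289e-04; σ = Eε = 128000 · 6.1289e-04 = 78.45 MPa.
Wall reaction R = σ·A = 78.45·110.2 = 8649 N = 8.649 kN.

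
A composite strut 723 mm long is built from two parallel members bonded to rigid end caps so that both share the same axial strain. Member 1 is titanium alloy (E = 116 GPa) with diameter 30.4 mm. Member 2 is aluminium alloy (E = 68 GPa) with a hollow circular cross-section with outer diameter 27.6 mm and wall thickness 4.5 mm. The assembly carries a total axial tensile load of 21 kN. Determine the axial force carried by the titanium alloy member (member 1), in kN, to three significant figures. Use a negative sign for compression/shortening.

16.6 kN

A_1 = 725.8 mm².
A_2 = 326.6 mm².
Equal strain + equilibrium ⇒ each member carries load in proportion to AE: A₁E₁ = 84200000 N, A₂E₂ = 22210000 N, ΣAE = 106400000 N.
F₁ = P·A₁E₁/ΣAE = 21000·84200000/106400000 = 16620 N.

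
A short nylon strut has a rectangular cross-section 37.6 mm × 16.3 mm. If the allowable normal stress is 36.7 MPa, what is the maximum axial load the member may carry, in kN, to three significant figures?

A = 612.9 mm².
P_max = σ_allow · A = 36.7 · 612.9 = 22490 N = 22.49 kN.

22.5 kN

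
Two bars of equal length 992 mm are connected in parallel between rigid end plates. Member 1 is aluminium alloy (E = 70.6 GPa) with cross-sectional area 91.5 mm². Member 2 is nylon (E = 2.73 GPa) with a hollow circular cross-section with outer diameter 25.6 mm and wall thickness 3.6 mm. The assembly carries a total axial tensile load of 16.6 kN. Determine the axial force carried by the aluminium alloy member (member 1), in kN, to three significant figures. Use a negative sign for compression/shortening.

A_2 = 248.8 mm².
Equal strain + equilibrium ⇒ each member carries load in proportion to AE: A₁E₁ = 6460000 N, A₂E₂ = 679300 N, ΣAE = 7139000 N.
F₁ = P·A₁E₁/ΣAE = 16600·6460000/7139000 = 15020 N.

15.0 kN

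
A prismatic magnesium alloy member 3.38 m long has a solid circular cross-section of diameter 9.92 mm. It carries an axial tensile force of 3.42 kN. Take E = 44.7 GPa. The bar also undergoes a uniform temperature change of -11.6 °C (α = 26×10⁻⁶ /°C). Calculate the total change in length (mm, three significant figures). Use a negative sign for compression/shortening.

2.33 mm

A = 77.29 mm².
δ_mech = NL/(AE) = 3420·3380/(77.29·44700) = 3.346 mm.
δ_thermal = αLΔT = 26e-6·3380·-11.6 = -1.019 mm.
δ = δ_mech + δ_thermal = 2.327 mm.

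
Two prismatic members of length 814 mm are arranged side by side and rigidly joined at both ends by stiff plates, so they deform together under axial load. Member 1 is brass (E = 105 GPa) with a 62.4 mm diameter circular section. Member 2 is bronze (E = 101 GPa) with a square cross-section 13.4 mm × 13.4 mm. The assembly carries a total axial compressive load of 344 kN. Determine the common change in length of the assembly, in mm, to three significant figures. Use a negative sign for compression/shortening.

A_1 = 3058 mm².
A_2 = 179.6 mm².
Equal strain + equilibrium ⇒ each member carries load in proportion to AE: A₁E₁ = 321100000 N, A₂E₂ = 18140000 N, ΣAE = 339200000 N.
δ = PL/ΣAE = -344000·814/339200000 = -0.8254 mm.

-0.825 mm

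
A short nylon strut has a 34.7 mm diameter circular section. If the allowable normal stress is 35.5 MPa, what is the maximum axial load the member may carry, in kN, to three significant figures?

A = 945.7 mm².
P_max = σ_allow · A = 35.5 · 945.7 = 33570 N = 33.57 kN.

33.6 kN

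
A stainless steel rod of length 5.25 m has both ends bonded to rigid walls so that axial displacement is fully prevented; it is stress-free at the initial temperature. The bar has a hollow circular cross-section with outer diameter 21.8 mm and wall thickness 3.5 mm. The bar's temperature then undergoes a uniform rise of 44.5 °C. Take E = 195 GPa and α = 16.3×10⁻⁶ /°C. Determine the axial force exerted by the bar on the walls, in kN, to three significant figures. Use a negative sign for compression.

Free thermal expansion αLΔT = 16.3e-6 · 5250 · 44.5 = 3.808 mm.
The walls impose strain ε = −(3.808)/5250 = -7.2535e-04; σ = Eε = 195000 · -7.2535e-04 = -141.4 MPa.
Wall reaction R = σ·A = -141.4·201.2 = -28460 N = -28.46 kN.

-28.5 kN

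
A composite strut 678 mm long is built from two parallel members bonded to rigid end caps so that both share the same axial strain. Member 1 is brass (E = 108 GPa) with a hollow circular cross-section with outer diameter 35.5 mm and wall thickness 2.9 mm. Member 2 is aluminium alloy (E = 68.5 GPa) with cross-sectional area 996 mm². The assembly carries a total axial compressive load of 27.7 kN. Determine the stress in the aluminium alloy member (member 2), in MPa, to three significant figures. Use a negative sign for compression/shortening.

A_1 = 297 mm².
Equal strain + equilibrium ⇒ each member carries load in proportion to AE: A₁E₁ = 32080000 N, A₂E₂ = 68230000 N, ΣAE = 100300000 N.
σ₂ = P·E₂/ΣAE = -27700·68500/100300000 = -18.92 MPa.

-18.9 MPa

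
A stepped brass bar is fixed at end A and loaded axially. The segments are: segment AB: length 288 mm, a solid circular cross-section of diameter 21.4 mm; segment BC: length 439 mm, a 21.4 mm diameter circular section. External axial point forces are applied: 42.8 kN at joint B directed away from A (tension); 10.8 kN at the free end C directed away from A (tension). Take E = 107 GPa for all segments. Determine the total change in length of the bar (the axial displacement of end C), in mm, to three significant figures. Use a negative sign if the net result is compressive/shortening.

Internal axial forces (sectioning from the free end, tension +): N_BC = 10.8 kN, N_AB = 53.6 kN.
A_AB = 359.7 mm².
A_BC = 359.7 mm².
δ_AB = 53600·288/(359.7·107000) = 0.4011 mm
δ_BC = 10800·439/(359.7·107000) = 0.1232 mm
δ = Σδ_i = 0.5243 mm.

0.524 mm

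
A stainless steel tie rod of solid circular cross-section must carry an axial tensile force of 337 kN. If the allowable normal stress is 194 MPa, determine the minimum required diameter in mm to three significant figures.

47.0 mm

Required area A ≥ P/σ_allow = 337000/194 = 1737 mm².
For a solid circular section, d ≥ √(4A/π) = 47.03 mm.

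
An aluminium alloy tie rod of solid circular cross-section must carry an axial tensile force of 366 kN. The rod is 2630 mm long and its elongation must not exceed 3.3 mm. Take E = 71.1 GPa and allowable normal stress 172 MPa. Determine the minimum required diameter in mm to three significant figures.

72.3 mm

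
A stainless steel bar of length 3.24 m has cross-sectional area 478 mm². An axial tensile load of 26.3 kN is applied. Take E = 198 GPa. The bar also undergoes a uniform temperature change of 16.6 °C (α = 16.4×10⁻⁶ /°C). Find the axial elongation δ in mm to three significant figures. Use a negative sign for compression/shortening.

δ_mech = NL/(AE) = 26300·3240/(478·198000) = 0.9003 mm.
δ_thermal = αLΔT = 16.4e-6·3240·16.6 = 0.8821 mm.
δ = δ_mech + δ_thermal = 1.782 mm.

1.78 mm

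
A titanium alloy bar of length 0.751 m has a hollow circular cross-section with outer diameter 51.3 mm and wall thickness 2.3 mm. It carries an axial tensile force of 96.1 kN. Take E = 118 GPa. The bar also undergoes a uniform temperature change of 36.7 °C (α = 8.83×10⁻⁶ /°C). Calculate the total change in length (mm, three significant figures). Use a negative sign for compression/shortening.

1.97 mm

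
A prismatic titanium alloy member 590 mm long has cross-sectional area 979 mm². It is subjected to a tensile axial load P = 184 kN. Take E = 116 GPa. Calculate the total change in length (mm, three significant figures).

0.956 mm

δ_mech = NL/(AE) = 184000·590/(979·116000) = 0.9559 mm.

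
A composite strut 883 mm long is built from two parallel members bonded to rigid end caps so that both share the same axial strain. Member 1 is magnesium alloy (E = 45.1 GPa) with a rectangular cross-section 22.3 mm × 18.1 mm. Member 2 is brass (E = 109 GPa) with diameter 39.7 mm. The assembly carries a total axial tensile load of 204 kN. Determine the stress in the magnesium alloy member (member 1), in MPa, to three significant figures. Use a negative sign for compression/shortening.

60.1 MPa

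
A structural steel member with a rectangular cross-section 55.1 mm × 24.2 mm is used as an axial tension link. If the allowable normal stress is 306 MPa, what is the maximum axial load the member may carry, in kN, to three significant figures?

A = 1333 mm².
P_max = σ_allow · A = 306 · 1333 = 408000 N = 408 kN.

408 kN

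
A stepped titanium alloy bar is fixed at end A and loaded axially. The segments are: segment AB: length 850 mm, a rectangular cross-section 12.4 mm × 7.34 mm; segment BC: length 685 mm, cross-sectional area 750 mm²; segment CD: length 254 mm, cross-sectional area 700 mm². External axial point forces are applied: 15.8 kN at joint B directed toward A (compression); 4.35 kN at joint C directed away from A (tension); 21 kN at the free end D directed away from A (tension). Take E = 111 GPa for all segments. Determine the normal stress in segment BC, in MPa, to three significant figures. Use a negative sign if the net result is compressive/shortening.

33.8 MPa

Internal axial forces (sectioning from the free end, tension +): N_CD = 21 kN, N_BC = 25.35 kN, N_AB = 9.55 kN.
σ_BC = N_BC/A_BC = 25350/750 = 33.8 MPa.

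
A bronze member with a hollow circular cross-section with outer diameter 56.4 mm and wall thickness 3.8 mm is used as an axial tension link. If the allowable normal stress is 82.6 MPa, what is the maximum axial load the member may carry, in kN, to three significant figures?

51.9 kN

A = 627.9 mm².
P_max = σ_allow · A = 82.6 · 627.9 = 51870 N = 51.87 kN.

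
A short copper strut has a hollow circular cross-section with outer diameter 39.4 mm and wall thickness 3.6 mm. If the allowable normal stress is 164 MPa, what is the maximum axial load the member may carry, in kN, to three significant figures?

66.4 kN

A = 404.9 mm².
P_max = σ_allow · A = 164 · 404.9 = 66400 N = 66.4 kN.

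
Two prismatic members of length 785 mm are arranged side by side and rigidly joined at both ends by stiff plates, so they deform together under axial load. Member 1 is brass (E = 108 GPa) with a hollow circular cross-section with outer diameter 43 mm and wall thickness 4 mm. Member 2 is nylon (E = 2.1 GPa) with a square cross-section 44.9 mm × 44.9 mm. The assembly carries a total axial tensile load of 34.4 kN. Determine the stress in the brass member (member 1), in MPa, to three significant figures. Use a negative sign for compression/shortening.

65.0 MPa

A_1 = 490.1 mm².
A_2 = 2016 mm².
Equal strain + equilibrium ⇒ each member carries load in proportion to AE: A₁E₁ = 52930000 N, A₂E₂ = 4234000 N, ΣAE = 57160000 N.
σ₁ = P·E₁/ΣAE = 34400·108000/57160000 = 64.99 MPa.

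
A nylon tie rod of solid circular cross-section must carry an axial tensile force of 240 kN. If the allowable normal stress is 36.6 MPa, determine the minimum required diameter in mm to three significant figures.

91.4 mm

Required area A ≥ P/σ_allow = 240000/36.6 = 6557 mm².
For a solid circular section, d ≥ √(4A/π) = 91.37 mm.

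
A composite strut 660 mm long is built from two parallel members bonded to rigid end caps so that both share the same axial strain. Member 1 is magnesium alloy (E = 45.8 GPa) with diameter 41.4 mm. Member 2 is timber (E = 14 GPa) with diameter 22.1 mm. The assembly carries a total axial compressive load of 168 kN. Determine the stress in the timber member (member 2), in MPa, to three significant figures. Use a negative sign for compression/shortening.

-35.1 MPa

A_1 = 1346 mm².
A_2 = 383.6 mm².
Equal strain + equilibrium ⇒ each member carries load in proportion to AE: A₁E₁ = 61650000 N, A₂E₂ = 5370000 N, ΣAE = 67020000 N.
σ₂ = P·E₂/ΣAE = -168000·14000/67020000 = -35.09 MPa.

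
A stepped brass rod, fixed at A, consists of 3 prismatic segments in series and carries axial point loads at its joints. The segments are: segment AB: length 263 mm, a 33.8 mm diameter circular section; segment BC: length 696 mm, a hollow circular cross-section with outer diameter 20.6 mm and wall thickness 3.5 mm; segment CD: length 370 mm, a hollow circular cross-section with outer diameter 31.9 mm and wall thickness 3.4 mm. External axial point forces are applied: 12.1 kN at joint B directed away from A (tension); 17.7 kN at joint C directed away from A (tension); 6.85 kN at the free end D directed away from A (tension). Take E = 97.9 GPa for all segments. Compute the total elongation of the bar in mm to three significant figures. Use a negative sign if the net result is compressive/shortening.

Internal axial forces (sectioning from the free end, tension +): N_CD = 6.85 kN, N_BC = 24.55 kN, N_AB = 36.65 kN.
A_AB = 897.3 mm².
A_BC = 188 mm².
A_CD = 304.4 mm².
δ_AB = 36650·263/(897.3·97900) = 0.1097 mm
δ_BC = 24550·696/(188·97900) = 0.9282 mm
δ_CD = 6850·370/(304.4·97900) = 0.08504 mm
δ = Σδ_i = 1.123 mm.

1.12 mm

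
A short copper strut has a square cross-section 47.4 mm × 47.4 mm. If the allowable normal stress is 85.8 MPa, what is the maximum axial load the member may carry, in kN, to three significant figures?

A = 2247 mm².
P_max = σ_allow · A = 85.8 · 2247 = 192800 N = 192.8 kN.

193 kN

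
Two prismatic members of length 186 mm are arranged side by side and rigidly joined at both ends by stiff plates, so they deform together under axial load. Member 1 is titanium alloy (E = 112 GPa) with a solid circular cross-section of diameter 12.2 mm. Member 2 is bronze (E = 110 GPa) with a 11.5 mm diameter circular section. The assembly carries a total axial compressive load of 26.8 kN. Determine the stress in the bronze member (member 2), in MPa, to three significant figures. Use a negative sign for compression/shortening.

A_1 = 116.9 mm².
A_2 = 103.9 mm².
Equal strain + equilibrium ⇒ each member carries load in proportion to AE: A₁E₁ = 13090000 N, A₂E₂ = 11430000 N, ΣAE = 24520000 N.
σ₂ = P·E₂/ΣAE = -26800·110000/24520000 = -120.2 MPa.

-120 MPa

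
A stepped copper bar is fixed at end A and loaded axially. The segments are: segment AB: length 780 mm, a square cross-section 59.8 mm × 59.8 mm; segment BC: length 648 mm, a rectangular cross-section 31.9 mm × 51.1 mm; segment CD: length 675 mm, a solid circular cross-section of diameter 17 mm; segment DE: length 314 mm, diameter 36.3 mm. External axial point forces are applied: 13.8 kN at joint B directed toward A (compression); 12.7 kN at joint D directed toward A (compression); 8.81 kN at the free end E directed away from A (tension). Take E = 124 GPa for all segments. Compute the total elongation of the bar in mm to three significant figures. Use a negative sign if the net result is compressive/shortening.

-0.115 mm

Internal axial forces (sectioning from the free end, tension +): N_DE = 8.81 kN, N_CD = -3.89 kN, N_BC = -3.89 kN, N_AB = -17.69 kN.
A_AB = 3576 mm².
A_BC = 1630 mm².
A_CD = 227 mm².
A_DE = 1035 mm².
δ_AB = -17690·780/(3576·124000) = -0.03112 mm
δ_BC = -3890·648/(1630·124000) = -0.01247 mm
δ_CD = -3890·675/(227·124000) = -0.09329 mm
δ_DE = 8810·314/(1035·124000) = 0.02156 mm
δ = Σδ_i = -0.1153 mm.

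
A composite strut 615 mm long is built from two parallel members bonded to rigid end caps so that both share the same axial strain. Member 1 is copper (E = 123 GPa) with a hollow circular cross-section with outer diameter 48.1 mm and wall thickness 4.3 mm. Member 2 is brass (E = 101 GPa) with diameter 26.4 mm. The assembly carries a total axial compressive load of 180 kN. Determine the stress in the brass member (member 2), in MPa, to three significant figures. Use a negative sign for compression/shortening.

A_1 = 591.7 mm².
A_2 = 547.4 mm².
Equal strain + equilibrium ⇒ each member carries load in proportion to AE: A₁E₁ = 72780000 N, A₂E₂ = 55290000 N, ΣAE = 128100000 N.
σ₂ = P·E₂/ΣAE = -180000·101000/128100000 = -142 MPa.

-142 MPa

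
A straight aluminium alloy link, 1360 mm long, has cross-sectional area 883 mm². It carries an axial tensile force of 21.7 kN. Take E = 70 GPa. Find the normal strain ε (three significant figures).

3.51e-04

σ = N/A = 24.58 MPa; ε = σ/E = 24.58/70000 = 3.511e-04.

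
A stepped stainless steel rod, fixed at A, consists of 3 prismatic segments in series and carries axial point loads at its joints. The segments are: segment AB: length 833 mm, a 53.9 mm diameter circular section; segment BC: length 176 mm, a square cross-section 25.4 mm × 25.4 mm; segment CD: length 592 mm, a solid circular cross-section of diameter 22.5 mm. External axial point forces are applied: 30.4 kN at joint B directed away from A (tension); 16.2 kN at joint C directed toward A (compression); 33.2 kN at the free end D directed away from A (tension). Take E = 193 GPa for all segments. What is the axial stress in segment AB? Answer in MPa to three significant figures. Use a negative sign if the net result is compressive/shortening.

Internal axial forces (sectioning from the free end, tension +): N_CD = 33.2 kN, N_BC = 17 kN, N_AB = 47.4 kN.
A_AB = 2282 mm².
σ_AB = N_AB/A_AB = 47400/2282 = 20.77 MPa.

20.8 MPa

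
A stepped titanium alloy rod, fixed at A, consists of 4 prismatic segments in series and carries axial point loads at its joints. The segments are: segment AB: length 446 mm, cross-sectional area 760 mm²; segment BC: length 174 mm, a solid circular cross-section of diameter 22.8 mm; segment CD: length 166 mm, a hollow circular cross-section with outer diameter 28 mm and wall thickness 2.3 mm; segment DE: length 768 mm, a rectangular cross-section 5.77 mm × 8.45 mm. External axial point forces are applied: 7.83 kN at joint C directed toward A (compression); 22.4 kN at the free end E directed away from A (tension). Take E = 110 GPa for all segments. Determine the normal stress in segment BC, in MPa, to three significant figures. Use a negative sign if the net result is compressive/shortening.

Internal axial forces (sectioning from the free end, tension +): N_DE = 22.4 kN, N_CD = 22.4 kN, N_BC = 14.57 kN, N_AB = 14.57 kN.
A_BC = 408.3 mm².
σ_BC = N_BC/A_BC = 14570/408.3 = 35.69 MPa.

35.7 MPa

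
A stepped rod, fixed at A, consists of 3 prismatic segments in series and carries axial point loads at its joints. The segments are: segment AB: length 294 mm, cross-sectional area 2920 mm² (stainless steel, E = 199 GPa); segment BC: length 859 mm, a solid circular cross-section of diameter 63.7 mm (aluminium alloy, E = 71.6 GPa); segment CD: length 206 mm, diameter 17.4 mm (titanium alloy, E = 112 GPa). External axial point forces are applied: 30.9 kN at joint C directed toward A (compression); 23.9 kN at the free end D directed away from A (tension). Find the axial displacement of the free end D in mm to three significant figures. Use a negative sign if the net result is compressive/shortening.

0.155 mm

Internal axial forces (sectioning from the free end, tension +): N_CD = 23.9 kN, N_BC = -7 kN, N_AB = -7 kN.
A_BC = 3187 mm².
A_CD = 237.8 mm².
δ_AB = -7000·294/(2920·199000) = -0.003542 mm
δ_BC = -7000·859/(3187·71600) = -0.02635 mm
δ_CD = 23900·206/(237.8·112000) = 0.1849 mm
δ = Σδ_i = 0.155 mm.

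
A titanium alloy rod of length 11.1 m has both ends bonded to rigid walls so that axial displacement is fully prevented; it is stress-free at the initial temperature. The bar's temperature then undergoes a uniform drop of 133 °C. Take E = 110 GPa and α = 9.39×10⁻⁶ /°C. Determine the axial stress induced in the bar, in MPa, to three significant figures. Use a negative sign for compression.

Free thermal expansion αLΔT = 9.39e-6 · 11100 · -133 = -13.86 mm.
The walls impose strain ε = −(-13.86)/11100 = 1.2489e-03; σ = Eε = 110000 · 1.2489e-03 = 137.4 MPa.

137 MPa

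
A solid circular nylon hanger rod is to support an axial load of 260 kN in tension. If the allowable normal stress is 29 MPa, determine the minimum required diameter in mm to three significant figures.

Required area A ≥ P/σ_allow = 260000/29 = 8966 mm².
For a solid circular section, d ≥ √(4A/π) = 106.8 mm.

107 mm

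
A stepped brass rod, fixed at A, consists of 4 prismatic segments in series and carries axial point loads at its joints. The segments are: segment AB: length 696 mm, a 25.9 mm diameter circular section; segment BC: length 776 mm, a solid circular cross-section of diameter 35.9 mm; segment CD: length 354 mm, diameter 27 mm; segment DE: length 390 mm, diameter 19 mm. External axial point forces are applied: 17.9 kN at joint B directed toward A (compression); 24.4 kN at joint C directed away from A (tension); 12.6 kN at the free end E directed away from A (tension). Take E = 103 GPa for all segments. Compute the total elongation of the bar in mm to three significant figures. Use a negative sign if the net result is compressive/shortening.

0.764 mm

Internal axial forces (sectioning from the free end, tension +): N_DE = 12.6 kN, N_CD = 12.6 kN, N_BC = 37 kN, N_AB = 19.1 kN.
A_AB = 526.9 mm².
A_BC = 1012 mm².
A_CD = 572.6 mm².
A_DE = 283.5 mm².
δ_AB = 19100·696/(526.9·103000) = 0.245 mm
δ_BC = 37000·776/(1012·103000) = 0.2754 mm
δ_CD = 12600·354/(572.6·103000) = 0.07563 mm
δ_DE = 12600·390/(283.5·103000) = 0.1683 mm
δ = Σδ_i = 0.7643 mm.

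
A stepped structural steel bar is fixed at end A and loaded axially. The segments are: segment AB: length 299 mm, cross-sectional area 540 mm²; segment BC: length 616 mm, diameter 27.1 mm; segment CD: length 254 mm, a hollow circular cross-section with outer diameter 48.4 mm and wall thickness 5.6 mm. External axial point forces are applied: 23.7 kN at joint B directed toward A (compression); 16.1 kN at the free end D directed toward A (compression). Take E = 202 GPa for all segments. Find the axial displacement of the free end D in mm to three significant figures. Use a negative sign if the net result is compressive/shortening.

-0.221 mm

Internal axial forces (sectioning from the free end, tension +): N_CD = -16.1 kN, N_BC = -16.1 kN, N_AB = -39.8 kN.
A_BC = 576.8 mm².
A_CD = 753 mm².
δ_AB = -39800·299/(540·202000) = -0.1091 mm
δ_BC = -16100·616/(576.8·202000) = -0.08512 mm
δ_CD = -16100·254/(753·202000) = -0.02689 mm
δ = Σδ_i = -0.2211 mm.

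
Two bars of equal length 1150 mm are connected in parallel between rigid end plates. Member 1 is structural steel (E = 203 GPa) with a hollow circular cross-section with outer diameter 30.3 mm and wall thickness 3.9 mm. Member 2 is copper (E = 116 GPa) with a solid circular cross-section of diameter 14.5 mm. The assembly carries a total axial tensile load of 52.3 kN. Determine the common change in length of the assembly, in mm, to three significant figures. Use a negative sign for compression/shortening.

A_1 = 323.5 mm².
A_2 = 165.1 mm².
Equal strain + equilibrium ⇒ each member carries load in proportion to AE: A₁E₁ = 65660000 N, A₂E₂ = 19160000 N, ΣAE = 84820000 N.
δ = PL/ΣAE = 52300·1150/84820000 = 0.7091 mm.

0.709 mm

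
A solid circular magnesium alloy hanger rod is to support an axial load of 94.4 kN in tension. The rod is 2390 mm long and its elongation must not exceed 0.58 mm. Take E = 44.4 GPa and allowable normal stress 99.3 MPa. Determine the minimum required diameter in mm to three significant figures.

106 mm

Required area A ≥ P/σ_allow = 94400/99.3 = 950.7 mm².
For a solid circular section, d ≥ √(4A/π) = 34.79 mm.
Elongation limit: A ≥ PL/(Eδ_allow) = 94400·2390/(44400·0.58) = 8761 mm² ⇒ d ≥ 105.6 mm.
The elongation limit governs.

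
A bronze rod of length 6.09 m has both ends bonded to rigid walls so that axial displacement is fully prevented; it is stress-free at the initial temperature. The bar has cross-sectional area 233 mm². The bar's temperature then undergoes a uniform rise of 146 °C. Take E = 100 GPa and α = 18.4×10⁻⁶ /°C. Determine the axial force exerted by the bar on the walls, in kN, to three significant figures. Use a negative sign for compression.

Free thermal expansion αLΔT = 18.4e-6 · 6090 · 146 = 16.36 mm.
The walls impose strain ε = −(16.36)/6090 = -2.6864e-03; σ = Eε = 100000 · -2.6864e-03 = -268.6 MPa.
Wall reaction R = σ·A = -268.6·233 = -62590 N = -62.59 kN.

-62.6 kN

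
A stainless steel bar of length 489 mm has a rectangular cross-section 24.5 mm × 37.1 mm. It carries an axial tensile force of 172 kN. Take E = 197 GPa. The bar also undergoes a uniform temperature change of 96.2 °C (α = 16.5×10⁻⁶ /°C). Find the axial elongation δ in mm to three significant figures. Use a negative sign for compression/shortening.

A = 909 mm².
δ_mech = NL/(AE) = 172000·489/(909·197000) = 0.4697 mm.
δ_thermal = αLΔT = 16.5e-6·489·96.2 = 0.7762 mm.
δ = δ_mech + δ_thermal = 1.246 mm.

1.25 mm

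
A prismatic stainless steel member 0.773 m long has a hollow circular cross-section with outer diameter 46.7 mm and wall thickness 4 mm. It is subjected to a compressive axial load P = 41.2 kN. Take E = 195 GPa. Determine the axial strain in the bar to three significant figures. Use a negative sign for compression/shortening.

-3.94e-04

A = 536.6 mm².
σ = N/A = -76.78 MPa; ε = σ/E = -76.78/195000 = -3.938e-04.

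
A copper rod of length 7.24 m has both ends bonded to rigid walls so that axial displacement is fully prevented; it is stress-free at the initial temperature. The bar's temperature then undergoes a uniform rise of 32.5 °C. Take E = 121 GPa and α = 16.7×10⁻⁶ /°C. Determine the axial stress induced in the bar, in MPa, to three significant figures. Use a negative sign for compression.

-65.7 MPa

Free thermal expansion αLΔT = 16.7e-6 · 7240 · 32.5 = 3.93 mm.
The walls impose strain ε = −(3.93)/7240 = -5.4275e-04; σ = Eε = 121000 · -5.4275e-04 = -65.67 MPa.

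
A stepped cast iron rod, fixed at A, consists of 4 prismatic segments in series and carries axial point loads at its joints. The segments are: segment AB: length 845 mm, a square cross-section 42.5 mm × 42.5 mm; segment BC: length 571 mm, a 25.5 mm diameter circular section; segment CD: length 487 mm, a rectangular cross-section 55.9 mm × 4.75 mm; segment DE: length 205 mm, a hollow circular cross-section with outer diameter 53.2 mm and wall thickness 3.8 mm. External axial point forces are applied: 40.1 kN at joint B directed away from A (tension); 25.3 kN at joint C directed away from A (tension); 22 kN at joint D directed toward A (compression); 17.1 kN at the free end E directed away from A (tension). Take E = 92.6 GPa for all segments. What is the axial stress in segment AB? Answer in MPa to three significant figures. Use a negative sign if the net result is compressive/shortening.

Internal axial forces (sectioning from the free end, tension +): N_DE = 17.1 kN, N_CD = -4.9 kN, N_BC = 20.4 kN, N_AB = 60.5 kN.
A_AB = 1806 mm².
σ_AB = N_AB/A_AB = 60500/1806 = 33.49 MPa.

33.5 MPa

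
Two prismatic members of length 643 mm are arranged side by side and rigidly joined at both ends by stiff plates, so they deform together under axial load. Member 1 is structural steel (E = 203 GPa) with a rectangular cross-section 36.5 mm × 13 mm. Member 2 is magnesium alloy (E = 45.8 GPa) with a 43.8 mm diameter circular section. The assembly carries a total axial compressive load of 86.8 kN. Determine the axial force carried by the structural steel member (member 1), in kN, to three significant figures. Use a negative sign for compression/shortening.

A_1 = 474.5 mm².
A_2 = 1507 mm².
Equal strain + equilibrium ⇒ each member carries load in proportion to AE: A₁E₁ = 96320000 N, A₂E₂ = 69010000 N, ΣAE = 165300000 N.
F₁ = P·A₁E₁/ΣAE = -86800·96320000/165300000 = -50570 N.

-50.6 kN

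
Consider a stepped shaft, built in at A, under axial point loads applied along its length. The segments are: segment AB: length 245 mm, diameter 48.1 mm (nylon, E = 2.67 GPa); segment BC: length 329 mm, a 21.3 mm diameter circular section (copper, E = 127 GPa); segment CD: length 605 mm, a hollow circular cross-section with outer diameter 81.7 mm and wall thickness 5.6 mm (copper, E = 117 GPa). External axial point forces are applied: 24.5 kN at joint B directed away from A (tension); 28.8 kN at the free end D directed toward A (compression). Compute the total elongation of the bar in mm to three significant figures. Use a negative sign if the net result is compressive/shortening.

Internal axial forces (sectioning from the free end, tension +): N_CD = -28.8 kN, N_BC = -28.8 kN, N_AB = -4.3 kN.
A_AB = 1817 mm².
A_BC = 356.3 mm².
A_CD = 1339 mm².
δ_AB = -4300·245/(1817·2670) = -0.2171 mm
δ_BC = -28800·329/(356.3·127000) = -0.2094 mm
δ_CD = -28800·605/(1339·117000) = -0.1112 mm
δ = Σδ_i = -0.5378 mm.

-0.538 mm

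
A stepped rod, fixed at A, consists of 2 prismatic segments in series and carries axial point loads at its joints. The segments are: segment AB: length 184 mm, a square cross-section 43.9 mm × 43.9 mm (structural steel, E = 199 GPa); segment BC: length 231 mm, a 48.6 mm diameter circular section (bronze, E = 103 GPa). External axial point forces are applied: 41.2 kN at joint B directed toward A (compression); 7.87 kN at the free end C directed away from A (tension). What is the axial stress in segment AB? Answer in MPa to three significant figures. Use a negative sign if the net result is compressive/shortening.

-17.3 MPa

Internal axial forces (sectioning from the free end, tension +): N_BC = 7.87 kN, N_AB = -33.33 kN.
A_AB = 1927 mm².
σ_AB = N_AB/A_AB = -33330/1927 = -17.29 MPa.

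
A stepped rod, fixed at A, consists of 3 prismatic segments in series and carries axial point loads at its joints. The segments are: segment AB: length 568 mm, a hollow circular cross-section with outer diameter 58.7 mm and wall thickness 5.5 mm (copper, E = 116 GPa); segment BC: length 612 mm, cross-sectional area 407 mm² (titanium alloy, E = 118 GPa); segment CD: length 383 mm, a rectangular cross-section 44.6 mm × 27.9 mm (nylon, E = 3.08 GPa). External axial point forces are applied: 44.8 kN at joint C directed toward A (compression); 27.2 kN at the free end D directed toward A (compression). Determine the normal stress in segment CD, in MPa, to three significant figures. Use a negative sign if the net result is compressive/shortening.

-21.9 MPa

Internal axial forces (sectioning from the free end, tension +): N_CD = -27.2 kN, N_BC = -72 kN, N_AB = -72 kN.
A_CD = 1244 mm².
σ_CD = N_CD/A_CD = -27200/1244 = -21.86 MPa.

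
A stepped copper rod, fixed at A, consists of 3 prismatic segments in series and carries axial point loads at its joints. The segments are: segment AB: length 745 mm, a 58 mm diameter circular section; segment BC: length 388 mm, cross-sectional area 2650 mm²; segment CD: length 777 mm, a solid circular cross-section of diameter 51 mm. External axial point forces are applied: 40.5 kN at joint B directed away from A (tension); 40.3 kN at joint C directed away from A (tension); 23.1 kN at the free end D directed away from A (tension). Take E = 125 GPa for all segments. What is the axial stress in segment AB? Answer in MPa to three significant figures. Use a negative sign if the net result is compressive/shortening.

Internal axial forces (sectioning from the free end, tension +): N_CD = 23.1 kN, N_BC = 63.4 kN, N_AB = 103.9 kN.
A_AB = 2642 mm².
σ_AB = N_AB/A_AB = 103900/2642 = 39.33 MPa.

39.3 MPa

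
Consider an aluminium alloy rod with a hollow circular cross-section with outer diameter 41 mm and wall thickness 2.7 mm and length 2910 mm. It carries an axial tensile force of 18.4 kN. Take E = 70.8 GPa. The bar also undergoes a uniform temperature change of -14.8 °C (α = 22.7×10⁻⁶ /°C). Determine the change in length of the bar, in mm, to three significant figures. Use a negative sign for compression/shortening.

A = 324.9 mm².
δ_mech = NL/(AE) = 18400·2910/(324.9·70800) = 2.328 mm.
δ_thermal = αLΔT = 22.7e-6·2910·-14.8 = -0.9776 mm.
δ = δ_mech + δ_thermal = 1.35 mm.

1.35 mm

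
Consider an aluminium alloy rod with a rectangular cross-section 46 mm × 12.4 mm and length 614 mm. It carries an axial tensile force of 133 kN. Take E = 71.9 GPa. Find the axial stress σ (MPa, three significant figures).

233 MPa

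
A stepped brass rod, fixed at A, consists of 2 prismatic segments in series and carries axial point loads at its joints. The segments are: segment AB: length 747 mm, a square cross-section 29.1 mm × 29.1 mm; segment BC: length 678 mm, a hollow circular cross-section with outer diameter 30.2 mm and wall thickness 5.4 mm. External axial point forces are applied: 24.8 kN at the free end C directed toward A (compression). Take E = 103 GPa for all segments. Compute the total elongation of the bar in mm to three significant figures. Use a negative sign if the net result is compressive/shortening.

Internal axial forces (sectioning from the free end, tension +): N_BC = -24.8 kN, N_AB = -24.8 kN.
A_AB = 846.8 mm².
A_BC = 420.7 mm².
δ_AB = -24800·747/(846.8·103000) = -0.2124 mm
δ_BC = -24800·678/(420.7·103000) = -0.388 mm
δ = Σδ_i = -0.6004 mm.

-0.600 mm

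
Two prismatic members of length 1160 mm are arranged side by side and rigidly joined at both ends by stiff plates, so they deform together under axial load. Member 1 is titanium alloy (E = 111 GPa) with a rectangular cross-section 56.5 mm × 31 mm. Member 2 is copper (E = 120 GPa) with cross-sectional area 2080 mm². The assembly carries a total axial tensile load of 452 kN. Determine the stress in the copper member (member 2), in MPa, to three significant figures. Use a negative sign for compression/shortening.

A_1 = 1752 mm².
Equal strain + equilibrium ⇒ each member carries load in proportion to AE: A₁E₁ = 194400000 N, A₂E₂ = 249600000 N, ΣAE = 444000000 N.
σ₂ = P·E₂/ΣAE = 452000·120000/444000000 = 122.2 MPa.

122 MPa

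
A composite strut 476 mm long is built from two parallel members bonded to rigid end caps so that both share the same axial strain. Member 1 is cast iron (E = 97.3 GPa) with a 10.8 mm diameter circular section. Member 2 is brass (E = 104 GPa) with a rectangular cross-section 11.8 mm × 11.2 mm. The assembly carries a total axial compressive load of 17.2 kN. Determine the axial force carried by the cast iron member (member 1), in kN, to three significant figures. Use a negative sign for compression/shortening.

A_1 = 91.61 mm².
A_2 = 132.2 mm².
Equal strain + equilibrium ⇒ each member carries load in proportion to AE: A₁E₁ = 8914000 N, A₂E₂ = 13740000 N, ΣAE = 22660000 N.
F₁ = P·A₁E₁/ΣAE = -17200·8914000/22660000 = -6766 N.

-6.77 kN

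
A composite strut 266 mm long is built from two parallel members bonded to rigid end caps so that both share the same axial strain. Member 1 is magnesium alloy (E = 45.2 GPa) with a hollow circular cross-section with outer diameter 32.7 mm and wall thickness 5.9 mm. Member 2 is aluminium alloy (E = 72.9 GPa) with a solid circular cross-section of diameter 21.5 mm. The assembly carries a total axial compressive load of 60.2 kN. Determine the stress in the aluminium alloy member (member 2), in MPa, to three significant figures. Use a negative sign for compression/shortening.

-89.7 MPa

A_1 = 496.7 mm².
A_2 = 363.1 mm².
Equal strain + equilibrium ⇒ each member carries load in proportion to AE: A₁E₁ = 22450000 N, A₂E₂ = 26470000 N, ΣAE = 48920000 N.
σ₂ = P·E₂/ΣAE = -60200·72900/48920000 = -89.71 MPa.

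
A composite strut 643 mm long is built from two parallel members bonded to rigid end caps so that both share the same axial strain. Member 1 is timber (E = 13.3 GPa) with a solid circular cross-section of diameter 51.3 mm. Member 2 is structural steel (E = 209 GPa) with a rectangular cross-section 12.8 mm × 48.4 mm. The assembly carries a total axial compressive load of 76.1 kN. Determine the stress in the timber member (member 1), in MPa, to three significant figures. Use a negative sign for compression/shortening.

A_1 = 2067 mm².
A_2 = 619.5 mm².
Equal strain + equilibrium ⇒ each member carries load in proportion to AE: A₁E₁ = 27490000 N, A₂E₂ = 129500000 N, ΣAE = 157000000 N.
σ₁ = P·E₁/ΣAE = -76100·13300/157000000 = -6.448 MPa.

-6.45 MPa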